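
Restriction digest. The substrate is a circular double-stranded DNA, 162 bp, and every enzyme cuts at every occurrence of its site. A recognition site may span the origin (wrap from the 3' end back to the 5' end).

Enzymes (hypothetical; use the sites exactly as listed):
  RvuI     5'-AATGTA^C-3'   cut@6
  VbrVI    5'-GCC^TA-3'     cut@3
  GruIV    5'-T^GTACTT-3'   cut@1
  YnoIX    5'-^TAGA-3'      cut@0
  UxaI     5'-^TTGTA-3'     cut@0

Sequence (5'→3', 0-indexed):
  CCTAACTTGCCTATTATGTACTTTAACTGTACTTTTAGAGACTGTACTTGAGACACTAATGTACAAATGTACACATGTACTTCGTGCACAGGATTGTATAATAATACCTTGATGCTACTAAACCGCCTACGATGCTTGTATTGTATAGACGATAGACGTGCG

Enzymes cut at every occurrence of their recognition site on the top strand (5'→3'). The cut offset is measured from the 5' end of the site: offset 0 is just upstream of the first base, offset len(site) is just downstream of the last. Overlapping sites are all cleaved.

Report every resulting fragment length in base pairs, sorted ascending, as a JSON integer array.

Per-enzyme occurrences:
  RvuI (AATGTAC, off=6): starts [57, 65] → cuts [63, 71]
  VbrVI (GCCTA, off=3): starts [8, 124, 161] → cuts [2, 11, 127]
  GruIV (TGTACTT, off=1): starts [16, 27, 42, 75] → cuts [17, 28, 43, 76]
  YnoIX (TAGA, off=0): starts [35, 145, 152] → cuts [35, 145, 152]
  UxaI (TTGTA, off=0): starts [93, 135, 140] → cuts [93, 135, 140]

All cut coordinates (distinct, sorted): [2, 11, 17, 28, 35, 43, 63, 71, 76, 93, 127, 135, 140, 145, 152]

Fragment lengths:
  2→11: 9 bp
  11→17: 6 bp
  17→28: 11 bp
  28→35: 7 bp
  35→43: 8 bp
  43→63: 20 bp
  63→71: 8 bp
  71→76: 5 bp
  76→93: 17 bp
  93→127: 34 bp
  127→135: 8 bp
  135→140: 5 bp
  140→145: 5 bp
  145→152: 7 bp
  152→2 (wrap): 162-152+2 = 12 bp

[5,5,5,6,7,7,8,8,8,9,11,12,17,20,34]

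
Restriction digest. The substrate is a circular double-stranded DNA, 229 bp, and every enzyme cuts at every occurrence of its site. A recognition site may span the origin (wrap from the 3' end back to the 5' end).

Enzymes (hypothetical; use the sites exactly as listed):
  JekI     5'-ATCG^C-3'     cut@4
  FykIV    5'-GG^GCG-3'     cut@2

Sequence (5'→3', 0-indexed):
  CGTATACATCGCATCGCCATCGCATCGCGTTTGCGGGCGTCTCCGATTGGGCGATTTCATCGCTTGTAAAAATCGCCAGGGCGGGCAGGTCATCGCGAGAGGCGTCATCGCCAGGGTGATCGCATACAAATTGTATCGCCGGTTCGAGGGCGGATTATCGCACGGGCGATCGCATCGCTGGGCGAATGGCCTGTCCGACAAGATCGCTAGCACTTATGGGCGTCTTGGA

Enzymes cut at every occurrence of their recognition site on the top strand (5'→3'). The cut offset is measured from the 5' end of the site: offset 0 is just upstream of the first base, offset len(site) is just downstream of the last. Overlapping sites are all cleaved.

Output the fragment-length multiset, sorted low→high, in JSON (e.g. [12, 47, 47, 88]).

Site scan:
  JekI ATCGC/4: at [7, 12, 18, 23, 58, 71, 91, 106, 118, 134, 156, 168, 173, 202] ⇒ [11, 16, 22, 27, 62, 75, 95, 110, 122, 138, 160, 172, 177, 206]
  FykIV GGGCG/2: at [34, 48, 78, 147, 163, 179, 217] ⇒ [36, 50, 80, 149, 165, 181, 219]

All cut coordinates (distinct, sorted): [11, 16, 22, 27, 36, 50, 62, 75, 80, 95, 110, 122, 138, 149, 160, 165, 172, 177, 181, 206, 219]

Fragments:
  11→16: 5 bp
  16→22: 6 bp
  22→27: 5 bp
  27→36: 9 bp
  36→50: 14 bp
  50→62: 12 bp
  62→75: 13 bp
  75→80: 5 bp
  80→95: 15 bp
  95→110: 15 bp
  110→122: 12 bp
  122→138: 16 bp
  138→149: 11 bp
  149→160: 11 bp
  160→165: 5 bp
  165→172: 7 bp
  172→177: 5 bp
  177→181: 4 bp
  181→206: 25 bp
  206→219: 13 bp
  219→11 (wrap): 229-219+11 = 21 bp

[4,5,5,5,5,5,6,7,9,11,11,12,12,13,13,14,15,15,16,21,25]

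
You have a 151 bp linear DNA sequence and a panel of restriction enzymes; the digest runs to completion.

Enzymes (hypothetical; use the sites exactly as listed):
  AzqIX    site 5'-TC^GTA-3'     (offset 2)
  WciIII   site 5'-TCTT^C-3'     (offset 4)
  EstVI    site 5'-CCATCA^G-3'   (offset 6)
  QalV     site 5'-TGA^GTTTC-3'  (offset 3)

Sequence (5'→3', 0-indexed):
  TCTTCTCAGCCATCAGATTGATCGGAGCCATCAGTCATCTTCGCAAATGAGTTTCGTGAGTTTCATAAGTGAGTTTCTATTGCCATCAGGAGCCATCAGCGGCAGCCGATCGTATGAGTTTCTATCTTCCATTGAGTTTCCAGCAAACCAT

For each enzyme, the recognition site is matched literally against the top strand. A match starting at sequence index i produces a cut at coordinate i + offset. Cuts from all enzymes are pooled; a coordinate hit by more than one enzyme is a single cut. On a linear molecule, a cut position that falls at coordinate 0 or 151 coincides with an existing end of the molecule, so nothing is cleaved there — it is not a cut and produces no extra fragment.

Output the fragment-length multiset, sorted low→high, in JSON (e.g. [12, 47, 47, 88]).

[4,6,7,8,9,9,10,11,11,13,13,16,16,18]

Scan for sites:
  AzqIX (TCGTA, off=2): starts [109] → cuts [111]
  WciIII (TCTTC, off=4): starts [0, 37, 124] → cuts [4, 41, 128]
  EstVI (CCATCAG, off=6): starts [9, 27, 82, 92] → cuts [15, 33, 88, 98]
  QalV (TGAGTTTC, off=3): starts [47, 56, 69, 114, 132] → cuts [50, 59, 72, 117, 135]

Pooled cuts: [4, 15, 33, 41, 50, 59, 72, 88, 98, 111, 117, 128, 135]

Fragments:
  [0,4): 4 bp
  [4,15): 11 bp
  [15,33): 18 bp
  [33,41): 8 bp
  [41,50): 9 bp
  [50,59): 9 bp
  [59,72): 13 bp
  [72,88): 16 bp
  [88,98): 10 bp
  [98,111): 13 bp
  [111,117): 6 bp
  [117,128): 11 bp
  [128,135): 7 bp
  [135,151): 16 bp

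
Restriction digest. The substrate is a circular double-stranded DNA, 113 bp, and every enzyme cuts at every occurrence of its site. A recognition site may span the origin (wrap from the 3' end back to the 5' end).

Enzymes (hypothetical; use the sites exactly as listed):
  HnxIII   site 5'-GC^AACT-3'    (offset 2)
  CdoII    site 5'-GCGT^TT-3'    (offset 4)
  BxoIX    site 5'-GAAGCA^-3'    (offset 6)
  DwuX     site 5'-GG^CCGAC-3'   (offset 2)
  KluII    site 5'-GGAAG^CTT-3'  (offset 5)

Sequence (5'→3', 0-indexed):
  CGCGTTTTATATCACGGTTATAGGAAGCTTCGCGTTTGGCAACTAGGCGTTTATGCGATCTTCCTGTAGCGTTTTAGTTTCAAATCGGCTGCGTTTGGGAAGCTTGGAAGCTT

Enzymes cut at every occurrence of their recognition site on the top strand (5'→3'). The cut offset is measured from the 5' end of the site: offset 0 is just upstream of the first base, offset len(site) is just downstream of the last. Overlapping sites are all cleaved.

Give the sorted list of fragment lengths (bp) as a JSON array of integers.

Site scan:
  HnxIII (GCAACT, off=2): starts [38] → cuts [40]
  CdoII (GCGTTT, off=4): starts [1, 31, 46, 68, 90] → cuts [5, 35, 50, 72, 94]
  BxoIX (GAAGCA, off=6): no sites
  DwuX (GGCCGAC, off=2): no sites
  KluII (GGAAGCTT, off=5): starts [22, 97, 105] → cuts [27, 102, 110]

Pooled cuts: [5, 27, 35, 40, 50, 72, 94, 102, 110]

Fragment lengths:
  5→27: 22 bp
  27→35: 8 bp
  35→40: 5 bp
  40→50: 10 bp
  50→72: 22 bp
  72→94: 22 bp
  94→102: 8 bp
  102→110: 8 bp
  110→5 (wrap): 113-110+5 = 8 bp

[5,8,8,8,8,10,22,22,22]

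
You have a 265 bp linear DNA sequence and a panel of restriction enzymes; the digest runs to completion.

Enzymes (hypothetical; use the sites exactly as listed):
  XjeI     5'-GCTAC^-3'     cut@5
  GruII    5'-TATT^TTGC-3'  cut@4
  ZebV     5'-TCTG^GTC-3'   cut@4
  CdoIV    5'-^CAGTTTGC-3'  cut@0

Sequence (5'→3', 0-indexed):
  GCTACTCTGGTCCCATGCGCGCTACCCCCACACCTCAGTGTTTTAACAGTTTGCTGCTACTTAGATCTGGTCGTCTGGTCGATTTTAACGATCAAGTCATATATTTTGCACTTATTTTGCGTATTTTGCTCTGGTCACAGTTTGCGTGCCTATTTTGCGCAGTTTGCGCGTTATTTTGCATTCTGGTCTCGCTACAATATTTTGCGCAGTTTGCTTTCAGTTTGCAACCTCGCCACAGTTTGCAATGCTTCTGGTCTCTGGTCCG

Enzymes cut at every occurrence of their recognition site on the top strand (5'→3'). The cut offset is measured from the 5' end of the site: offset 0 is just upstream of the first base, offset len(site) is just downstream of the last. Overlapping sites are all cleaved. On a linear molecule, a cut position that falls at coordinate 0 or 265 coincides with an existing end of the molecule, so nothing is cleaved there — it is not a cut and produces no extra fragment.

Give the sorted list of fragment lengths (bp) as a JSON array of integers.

Scan for sites:
  XjeI GCTAC/5: at [0, 20, 55, 190] ⇒ [5, 25, 60, 195]
  GruII TATTTTGC/4: at [101, 112, 121, 150, 171, 197] ⇒ [105, 116, 125, 154, 175, 201]
  ZebV TCTGGTC/4: at [5, 65, 73, 129, 181, 249, 256] ⇒ [9, 69, 77, 133, 185, 253, 260]
  CdoIV CAGTTTGC/0: at [46, 137, 159, 206, 217, 235] ⇒ [46, 137, 159, 206, 217, 235]

Pooled cuts: [5, 9, 25, 46, 60, 69, 77, 105, 116, 125, 133, 137, 154, 159, 175, 185, 195, 201, 206, 217, 235, 253, 260]

Fragments:
  [0,5): 5 bp
  [5,9): 4 bp
  [9,25): 16 bp
  [25,46): 21 bp
  [46,60): 14 bp
  [60,69): 9 bp
  [69,77): 8 bp
  [77,105): 28 bp
  [105,116): 11 bp
  [116,125): 9 bp
  [125,133): 8 bp
  [133,137): 4 bp
  [137,154): 17 bp
  [154,159): 5 bp
  [159,175): 16 bp
  [175,185): 10 bp
  [185,195): 10 bp
  [195,201): 6 bp
  [201,206): 5 bp
  [206,217): 11 bp
  [217,235): 18 bp
  [235,253): 18 bp
  [253,260): 7 bp
  [260,265): 5 bp

[4,4,5,5,5,5,6,7,8,8,9,9,10,10,11,11,14,16,16,17,18,18,21,28]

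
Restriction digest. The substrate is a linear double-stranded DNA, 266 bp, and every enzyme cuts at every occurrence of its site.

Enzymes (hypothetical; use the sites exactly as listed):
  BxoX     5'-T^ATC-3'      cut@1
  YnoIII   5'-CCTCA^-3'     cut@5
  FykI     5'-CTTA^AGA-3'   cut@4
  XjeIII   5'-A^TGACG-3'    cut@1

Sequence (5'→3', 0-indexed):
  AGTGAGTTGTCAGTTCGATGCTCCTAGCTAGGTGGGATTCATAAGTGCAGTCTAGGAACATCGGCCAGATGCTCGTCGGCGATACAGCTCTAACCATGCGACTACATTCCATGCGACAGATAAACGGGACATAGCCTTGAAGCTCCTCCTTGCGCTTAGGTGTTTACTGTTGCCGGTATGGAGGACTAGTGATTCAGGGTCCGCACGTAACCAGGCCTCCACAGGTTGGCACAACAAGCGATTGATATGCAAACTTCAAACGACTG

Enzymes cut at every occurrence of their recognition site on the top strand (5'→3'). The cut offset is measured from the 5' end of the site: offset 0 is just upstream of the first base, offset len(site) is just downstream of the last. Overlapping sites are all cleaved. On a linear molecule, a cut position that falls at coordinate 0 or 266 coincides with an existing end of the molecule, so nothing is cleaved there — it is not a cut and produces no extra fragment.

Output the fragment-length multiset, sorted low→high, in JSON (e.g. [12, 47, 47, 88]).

[266]

Scan for sites:
  BxoX (TATC, off=1): no sites
  YnoIII (CCTCA, off=5): no sites
  FykI (CTTAAGA, off=4): no sites
  XjeIII (ATGACG, off=1): no sites

All cut coordinates (distinct, sorted): ∅

Fragments:
  no cuts → one linear fragment of 266 bp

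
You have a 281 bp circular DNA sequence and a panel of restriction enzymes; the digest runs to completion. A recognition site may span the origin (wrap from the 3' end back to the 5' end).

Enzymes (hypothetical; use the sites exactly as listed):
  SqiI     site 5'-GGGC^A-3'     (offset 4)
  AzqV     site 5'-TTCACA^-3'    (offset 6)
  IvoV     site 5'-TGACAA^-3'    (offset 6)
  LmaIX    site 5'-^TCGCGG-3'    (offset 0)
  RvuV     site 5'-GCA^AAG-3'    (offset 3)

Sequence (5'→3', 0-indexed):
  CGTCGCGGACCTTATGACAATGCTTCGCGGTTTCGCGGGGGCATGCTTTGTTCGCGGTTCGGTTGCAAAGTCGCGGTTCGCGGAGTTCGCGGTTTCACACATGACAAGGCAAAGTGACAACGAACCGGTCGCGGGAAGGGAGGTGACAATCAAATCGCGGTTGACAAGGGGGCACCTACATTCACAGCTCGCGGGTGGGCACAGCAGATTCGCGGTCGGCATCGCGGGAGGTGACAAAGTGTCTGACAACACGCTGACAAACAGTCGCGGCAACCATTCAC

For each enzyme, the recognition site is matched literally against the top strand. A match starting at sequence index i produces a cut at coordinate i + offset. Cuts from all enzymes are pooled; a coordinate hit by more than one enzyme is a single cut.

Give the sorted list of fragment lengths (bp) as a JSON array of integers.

[2,3,4,4,4,5,6,7,8,8,8,9,9,9,9,10,11,12,12,12,13,13,13,16,16,18,19,21]

Per-enzyme occurrences:
  SqiI (GGGCA, off=4): starts [38, 169, 196] → cuts [42, 173, 200]
  AzqV (TTCACA, off=6): starts [93, 180] → cuts [99, 186]
  IvoV (TGACAA, off=6): starts [14, 101, 114, 143, 161, 231, 243, 254] → cuts [20, 107, 120, 149, 167, 237, 249, 260]
  LmaIX (TCGCGG, off=0): starts [2, 24, 32, 51, 70, 77, 86, 128, 154, 188, 209, 221, 264] → cuts [2, 24, 32, 51, 70, 77, 86, 128, 154, 188, 209, 221, 264]
  RvuV (GCAAAG, off=3): starts [64, 108] → cuts [67, 111]

Pooled cuts: [2, 20, 24, 32, 42, 51, 67, 70, 77, 86, 99, 107, 111, 120, 128, 149, 154, 167, 173, 186, 188, 200, 209, 221, 237, 249, 260, 264]

Fragment lengths:
  2→20: 18 bp
  20→24: 4 bp
  24→32: 8 bp
  32→42: 10 bp
  42→51: 9 bp
  51→67: 16 bp
  67→70: 3 bp
  70→77: 7 bp
  77→86: 9 bp
  86→99: 13 bp
  99→107: 8 bp
  107→111: 4 bp
  111→120: 9 bp
  120→128: 8 bp
  128→149: 21 bp
  149→154: 5 bp
  154→167: 13 bp
  167→173: 6 bp
  173→186: 13 bp
  186→188: 2 bp
  188→200: 12 bp
  200→209: 9 bp
  209→221: 12 bp
  221→237: 16 bp
  237→249: 12 bp
  249→260: 11 bp
  260→264: 4 bp
  264→2 (wrap): 281-264+2 = 19 bp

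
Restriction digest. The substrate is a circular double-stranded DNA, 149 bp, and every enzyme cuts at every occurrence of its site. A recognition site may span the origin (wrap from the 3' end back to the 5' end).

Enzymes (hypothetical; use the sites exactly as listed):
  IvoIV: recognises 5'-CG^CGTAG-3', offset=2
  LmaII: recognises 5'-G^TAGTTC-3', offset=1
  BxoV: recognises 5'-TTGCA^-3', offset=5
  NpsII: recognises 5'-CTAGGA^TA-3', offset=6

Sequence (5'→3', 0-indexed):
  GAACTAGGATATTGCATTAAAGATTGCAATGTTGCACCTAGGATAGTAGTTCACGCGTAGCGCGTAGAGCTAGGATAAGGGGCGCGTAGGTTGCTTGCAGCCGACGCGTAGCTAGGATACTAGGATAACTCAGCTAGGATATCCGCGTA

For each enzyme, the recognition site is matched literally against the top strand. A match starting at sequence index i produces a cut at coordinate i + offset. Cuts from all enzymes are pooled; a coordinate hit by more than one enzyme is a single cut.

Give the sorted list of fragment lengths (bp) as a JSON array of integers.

[3,6,7,7,7,7,8,8,9,9,11,12,13,13,14,15]

Per-enzyme occurrences:
  IvoIV (CGCGTAG, off=2): starts [53, 60, 82, 104, 143] → cuts [55, 62, 84, 106, 145]
  LmaII (GTAGTTC, off=1): starts [45] → cuts [46]
  BxoV (TTGCA, off=5): starts [11, 23, 31, 94] → cuts [16, 28, 36, 99]
  NpsII (CTAGGATA, off=6): starts [3, 37, 69, 111, 119, 133] → cuts [9, 43, 75, 117, 125, 139]

All cut coordinates (distinct, sorted): [9, 16, 28, 36, 43, 46, 55, 62, 75, 84, 99, 106, 117, 125, 139, 145]

Fragment lengths:
  9→16: 7 bp
  16→28: 12 bp
  28→36: 8 bp
  36→43: 7 bp
  43→46: 3 bp
  46→55: 9 bp
  55→62: 7 bp
  62→75: 13 bp
  75→84: 9 bp
  84→99: 15 bp
  99→106: 7 bp
  106→117: 11 bp
  117→125: 8 bp
  125→139: 14 bp
  139→145: 6 bp
  145→9 (wrap): 149-145+9 = 13 bp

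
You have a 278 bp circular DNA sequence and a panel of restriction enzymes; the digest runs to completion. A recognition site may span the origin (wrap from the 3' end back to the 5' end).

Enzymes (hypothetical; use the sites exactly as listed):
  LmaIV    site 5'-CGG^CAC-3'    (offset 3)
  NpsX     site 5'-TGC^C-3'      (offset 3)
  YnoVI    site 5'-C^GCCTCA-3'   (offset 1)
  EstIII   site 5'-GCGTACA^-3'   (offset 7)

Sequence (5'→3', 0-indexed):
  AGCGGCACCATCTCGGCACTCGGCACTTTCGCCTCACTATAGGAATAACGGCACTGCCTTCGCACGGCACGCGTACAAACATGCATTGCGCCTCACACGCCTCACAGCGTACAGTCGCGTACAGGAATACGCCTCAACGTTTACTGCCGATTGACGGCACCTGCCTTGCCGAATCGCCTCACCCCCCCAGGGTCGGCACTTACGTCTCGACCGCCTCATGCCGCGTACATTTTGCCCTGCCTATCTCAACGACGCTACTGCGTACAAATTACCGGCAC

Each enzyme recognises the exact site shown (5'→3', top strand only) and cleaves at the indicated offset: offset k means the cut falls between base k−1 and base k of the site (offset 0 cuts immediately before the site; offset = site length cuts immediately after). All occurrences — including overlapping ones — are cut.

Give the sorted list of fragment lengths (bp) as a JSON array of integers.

[5,5,6,6,6,7,7,7,7,8,8,9,9,9,10,10,10,10,11,12,15,16,17,21,21,26]

Per-enzyme occurrences:
  LmaIV (CGGCAC, off=3): starts [2, 13, 20, 48, 64, 154, 193, 272] → cuts [5, 16, 23, 51, 67, 157, 196, 275]
  NpsX (TGCC, off=3): starts [54, 144, 161, 166, 218, 232, 237] → cuts [57, 147, 164, 169, 221, 235, 240]
  YnoVI (CGCCTCA, off=1): starts [29, 88, 97, 129, 174, 211] → cuts [30, 89, 98, 130, 175, 212]
  EstIII (GCGTACA, off=7): starts [70, 106, 116, 222, 259] → cuts [77, 113, 123, 229, 266]

Pooled cuts: [5, 16, 23, 30, 51, 57, 67, 77, 89, 98, 113, 123, 130, 147, 157, 164, 169, 175, 196, 212, 221, 229, 235, 240, 266, 275]

Fragments:
  5→16: 11 bp
  16→23: 7 bp
  23→30: 7 bp
  30→51: 21 bp
  51→57: 6 bp
  57→67: 10 bp
  67→77: 10 bp
  77→89: 12 bp
  89→98: 9 bp
  98→113: 15 bp
  113→123: 10 bp
  123→130: 7 bp
  130→147: 17 bp
  147→157: 10 bp
  157→164: 7 bp
  164→169: 5 bp
  169→175: 6 bp
  175→196: 21 bp
  196→212: 16 bp
  212→221: 9 bp
  221→229: 8 bp
  229→235: 6 bp
  235→240: 5 bp
  240→266: 26 bp
  266→275: 9 bp
  275→5 (wrap): 278-275+5 = 8 bp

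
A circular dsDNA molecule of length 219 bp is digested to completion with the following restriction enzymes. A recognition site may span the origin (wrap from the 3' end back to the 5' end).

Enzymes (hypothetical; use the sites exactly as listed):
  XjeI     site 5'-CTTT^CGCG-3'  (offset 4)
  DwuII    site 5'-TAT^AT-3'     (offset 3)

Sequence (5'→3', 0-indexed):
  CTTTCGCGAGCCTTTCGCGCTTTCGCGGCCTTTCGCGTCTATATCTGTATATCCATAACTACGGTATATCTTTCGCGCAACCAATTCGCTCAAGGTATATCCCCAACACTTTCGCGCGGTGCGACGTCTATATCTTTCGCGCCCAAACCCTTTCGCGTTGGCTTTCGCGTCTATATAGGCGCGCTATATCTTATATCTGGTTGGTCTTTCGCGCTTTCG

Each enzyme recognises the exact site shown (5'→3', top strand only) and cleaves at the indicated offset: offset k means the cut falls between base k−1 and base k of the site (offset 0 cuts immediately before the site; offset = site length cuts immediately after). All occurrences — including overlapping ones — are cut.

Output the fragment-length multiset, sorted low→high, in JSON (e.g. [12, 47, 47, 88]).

[6,6,7,8,8,9,9,10,11,12,13,14,14,15,16,17,19,25]

Per-enzyme occurrences:
  XjeI CTTTCGCG/4: at [0, 11, 19, 29, 69, 108, 133, 149, 161, 205] ⇒ [4, 15, 23, 33, 73, 112, 137, 153, 165, 209]
  DwuII TATAT/3: at [39, 47, 64, 95, 128, 171, 184, 191] ⇒ [42, 50, 67, 98, 131, 174, 187, 194]

Pooled cuts: [4, 15, 23, 33, 42, 50, 67, 73, 98, 112, 131, 137, 153, 165, 174, 187, 194, 209]

Fragment lengths:
  4→15: 11 bp
  15→23: 8 bp
  23→33: 10 bp
  33→42: 9 bp
  42→50: 8 bp
  50→67: 17 bp
  67→73: 6 bp
  73→98: 25 bp
  98→112: 14 bp
  112→131: 19 bp
  131→137: 6 bp
  137→153: 16 bp
  153→165: 12 bp
  165→174: 9 bp
  174→187: 13 bp
  187→194: 7 bp
  194→209: 15 bp
  209→4 (wrap): 219-209+4 = 14 bp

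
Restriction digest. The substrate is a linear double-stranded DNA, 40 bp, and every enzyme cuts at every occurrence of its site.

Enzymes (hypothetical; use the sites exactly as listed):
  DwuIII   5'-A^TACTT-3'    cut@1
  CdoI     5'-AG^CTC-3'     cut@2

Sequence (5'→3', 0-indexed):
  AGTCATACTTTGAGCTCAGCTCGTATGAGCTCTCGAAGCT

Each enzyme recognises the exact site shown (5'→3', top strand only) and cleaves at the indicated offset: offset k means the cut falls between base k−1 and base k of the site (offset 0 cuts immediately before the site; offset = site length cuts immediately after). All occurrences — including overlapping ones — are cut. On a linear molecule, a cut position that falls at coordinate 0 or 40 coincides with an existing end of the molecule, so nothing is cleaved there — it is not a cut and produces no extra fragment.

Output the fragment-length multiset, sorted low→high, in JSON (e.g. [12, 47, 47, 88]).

Scan for sites:
  DwuIII (ATACTT, off=1): starts [4] → cuts [5]
  CdoI (AGCTC, off=2): starts [12, 17, 27] → cuts [14, 19, 29]

Pooled cuts: [5, 14, 19, 29]

Fragments:
  [0,5): 5 bp
  [5,14): 9 bp
  [14,19): 5 bp
  [19,29): 10 bp
  [29,40): 11 bp

[5,5,9,10,11]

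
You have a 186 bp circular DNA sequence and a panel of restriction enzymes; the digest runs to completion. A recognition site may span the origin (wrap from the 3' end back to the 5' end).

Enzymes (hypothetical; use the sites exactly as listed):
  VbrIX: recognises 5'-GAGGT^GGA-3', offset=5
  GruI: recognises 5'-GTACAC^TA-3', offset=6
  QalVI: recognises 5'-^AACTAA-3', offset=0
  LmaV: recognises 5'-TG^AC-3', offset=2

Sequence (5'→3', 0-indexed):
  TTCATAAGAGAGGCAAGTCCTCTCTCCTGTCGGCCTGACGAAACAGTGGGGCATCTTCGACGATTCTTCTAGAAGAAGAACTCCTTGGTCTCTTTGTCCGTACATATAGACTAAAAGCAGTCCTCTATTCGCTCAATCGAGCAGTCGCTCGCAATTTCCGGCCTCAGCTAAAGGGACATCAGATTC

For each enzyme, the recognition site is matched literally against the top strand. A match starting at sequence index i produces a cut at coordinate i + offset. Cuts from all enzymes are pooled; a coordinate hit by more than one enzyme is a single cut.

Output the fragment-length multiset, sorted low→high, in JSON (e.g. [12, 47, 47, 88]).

[186]

Site scan:
  VbrIX (GAGGTGGA, off=5): no sites
  GruI (GTACACTA, off=6): no sites
  QalVI (AACTAA, off=0): no sites
  LmaV (TGAC, off=2): starts [35] → cuts [37]

All cut coordinates (distinct, sorted): [37]

Fragments:
  37→37 (wrap): 186-37+37 = 186 bp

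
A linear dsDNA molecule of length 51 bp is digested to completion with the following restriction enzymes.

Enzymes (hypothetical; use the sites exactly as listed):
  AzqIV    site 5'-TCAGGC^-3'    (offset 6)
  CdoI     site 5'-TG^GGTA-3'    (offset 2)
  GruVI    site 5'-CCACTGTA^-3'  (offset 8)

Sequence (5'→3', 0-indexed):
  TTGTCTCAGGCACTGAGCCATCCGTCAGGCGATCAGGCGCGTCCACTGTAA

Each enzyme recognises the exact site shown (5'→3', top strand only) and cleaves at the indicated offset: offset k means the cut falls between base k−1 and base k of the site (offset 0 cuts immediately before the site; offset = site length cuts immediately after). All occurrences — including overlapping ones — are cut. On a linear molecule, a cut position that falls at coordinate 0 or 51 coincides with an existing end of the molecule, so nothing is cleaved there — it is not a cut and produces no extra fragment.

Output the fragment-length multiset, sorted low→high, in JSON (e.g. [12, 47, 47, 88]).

Scan for sites:
  AzqIV TCAGGC/6: at [5, 24, 32] ⇒ [11, 30, 38]
  CdoI (TGGGTA, off=2): no sites
  GruVI CCACTGTA/8: at [42] ⇒ [50]

Pooled cuts: [11, 30, 38, 50]

Fragment lengths:
  [0,11): 11 bp
  [11,30): 19 bp
  [30,38): 8 bp
  [38,50): 12 bp
  [50,51): 1 bp

[1,8,11,12,19]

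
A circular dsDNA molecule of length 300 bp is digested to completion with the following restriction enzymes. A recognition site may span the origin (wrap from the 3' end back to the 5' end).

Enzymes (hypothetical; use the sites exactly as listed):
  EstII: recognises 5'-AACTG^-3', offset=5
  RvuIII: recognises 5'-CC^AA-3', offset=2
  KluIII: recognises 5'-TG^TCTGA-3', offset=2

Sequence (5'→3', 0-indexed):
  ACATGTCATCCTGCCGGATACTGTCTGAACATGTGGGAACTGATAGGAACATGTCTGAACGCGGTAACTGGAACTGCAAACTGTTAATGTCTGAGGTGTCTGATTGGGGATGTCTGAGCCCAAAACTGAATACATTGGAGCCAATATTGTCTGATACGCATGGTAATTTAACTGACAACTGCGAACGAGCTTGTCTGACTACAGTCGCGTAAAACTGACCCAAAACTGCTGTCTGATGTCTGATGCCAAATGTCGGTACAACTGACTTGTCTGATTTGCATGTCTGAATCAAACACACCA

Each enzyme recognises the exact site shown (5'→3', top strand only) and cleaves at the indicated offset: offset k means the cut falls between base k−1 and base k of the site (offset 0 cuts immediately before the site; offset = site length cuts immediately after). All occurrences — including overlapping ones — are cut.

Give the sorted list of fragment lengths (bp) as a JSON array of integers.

[3,4,5,6,6,7,7,7,7,7,7,9,9,9,11,12,13,14,14,17,17,17,19,24,24,25]

Scan for sites:
  EstII (AACTG, off=5): starts [37, 65, 71, 78, 123, 169, 176, 212, 223, 259] → cuts [42, 70, 76, 83, 128, 174, 181, 217, 228, 264]
  RvuIII (CCAA, off=2): starts [119, 140, 219, 245, 297] → cuts [121, 142, 221, 247, 299]
  KluIII (TGTCTGA, off=2): starts [21, 51, 87, 96, 110, 147, 191, 229, 236, 267, 280] → cuts [23, 53, 89, 98, 112, 149, 193, 231, 238, 269, 282]

All cut coordinates (distinct, sorted): [23, 42, 53, 70, 76, 83, 89, 98, 112, 121, 128, 142, 149, 174, 181, 193, 217, 221, 228, 231, 238, 247, 264, 269, 282, 299]

Fragment lengths:
  23→42: 19 bp
  42→53: 11 bp
  53→70: 17 bp
  70→76: 6 bp
  76→83: 7 bp
  83→89: 6 bp
  89→98: 9 bp
  98→112: 14 bp
  112→121: 9 bp
  121→128: 7 bp
  128→142: 14 bp
  142→149: 7 bp
  149→174: 25 bp
  174→181: 7 bp
  181→193: 12 bp
  193→217: 24 bp
  217→221: 4 bp
  221→228: 7 bp
  228→231: 3 bp
  231→238: 7 bp
  238→247: 9 bp
  247→264: 17 bp
  264→269: 5 bp
  269→282: 13 bp
  282→299: 17 bp
  299→23 (wrap): 300-299+23 = 24 bp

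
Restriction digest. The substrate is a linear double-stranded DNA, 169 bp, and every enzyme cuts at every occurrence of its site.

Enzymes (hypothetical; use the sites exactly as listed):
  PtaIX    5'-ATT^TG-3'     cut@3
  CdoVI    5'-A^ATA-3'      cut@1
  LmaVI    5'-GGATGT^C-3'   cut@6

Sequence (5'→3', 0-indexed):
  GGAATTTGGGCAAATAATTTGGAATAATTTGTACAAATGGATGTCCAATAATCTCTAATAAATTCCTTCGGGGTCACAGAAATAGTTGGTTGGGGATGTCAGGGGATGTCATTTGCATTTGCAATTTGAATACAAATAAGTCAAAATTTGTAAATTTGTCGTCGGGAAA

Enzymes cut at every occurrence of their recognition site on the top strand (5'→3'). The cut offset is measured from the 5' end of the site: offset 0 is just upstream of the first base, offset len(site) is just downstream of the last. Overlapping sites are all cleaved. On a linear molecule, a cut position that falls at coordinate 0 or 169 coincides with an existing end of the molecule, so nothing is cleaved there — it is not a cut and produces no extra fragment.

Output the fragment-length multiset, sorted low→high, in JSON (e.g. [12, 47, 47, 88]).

Per-enzyme occurrences:
  PtaIX (ATTTG, off=3): starts [3, 16, 26, 110, 116, 123, 145, 153] → cuts [6, 19, 29, 113, 119, 126, 148, 156]
  CdoVI (AATA, off=1): starts [12, 22, 46, 56, 80, 128, 134] → cuts [13, 23, 47, 57, 81, 129, 135]
  LmaVI (GGATGTC, off=6): starts [38, 93, 103] → cuts [44, 99, 109]

All cut coordinates (distinct, sorted): [6, 13, 19, 23, 29, 44, 47, 57, 81, 99, 109, 113, 119, 126, 129, 135, 148, 156]

Fragment lengths:
  [0,6): 6 bp
  [6,13): 7 bp
  [13,19): 6 bp
  [19,23): 4 bp
  [23,29): 6 bp
  [29,44): 15 bp
  [44,47): 3 bp
  [47,57): 10 bp
  [57,81): 24 bp
  [81,99): 18 bp
  [99,109): 10 bp
  [109,113): 4 bp
  [113,119): 6 bp
  [119,126): 7 bp
  [126,129): 3 bp
  [129,135): 6 bp
  [135,148): 13 bp
  [148,156): 8 bp
  [156,169): 13 bp

[3,3,4,4,6,6,6,6,6,7,7,8,10,10,13,13,15,18,24]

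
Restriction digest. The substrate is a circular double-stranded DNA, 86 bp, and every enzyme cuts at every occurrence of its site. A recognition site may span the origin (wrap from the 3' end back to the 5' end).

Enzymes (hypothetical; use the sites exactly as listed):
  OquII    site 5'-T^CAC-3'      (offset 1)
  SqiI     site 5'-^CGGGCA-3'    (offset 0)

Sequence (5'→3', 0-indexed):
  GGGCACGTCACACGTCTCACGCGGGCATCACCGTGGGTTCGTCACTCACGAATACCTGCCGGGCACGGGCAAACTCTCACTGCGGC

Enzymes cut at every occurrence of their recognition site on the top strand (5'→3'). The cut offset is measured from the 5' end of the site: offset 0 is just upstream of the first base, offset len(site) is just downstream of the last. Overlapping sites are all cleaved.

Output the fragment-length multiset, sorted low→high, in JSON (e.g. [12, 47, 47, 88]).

[4,4,6,7,8,9,9,12,13,14]

Scan for sites:
  OquII TCAC/1: at [7, 16, 27, 41, 45, 76] ⇒ [8, 17, 28, 42, 46, 77]
  SqiI CGGGCA/0: at [21, 59, 65, 85] ⇒ [21, 59, 65, 85]

Pooled cuts: [8, 17, 21, 28, 42, 46, 59, 65, 77, 85]

Fragment lengths:
  8→17: 9 bp
  17→21: 4 bp
  21→28: 7 bp
  28→42: 14 bp
  42→46: 4 bp
  46→59: 13 bp
  59→65: 6 bp
  65→77: 12 bp
  77→85: 8 bp
  85→8 (wrap): 86-85+8 = 9 bp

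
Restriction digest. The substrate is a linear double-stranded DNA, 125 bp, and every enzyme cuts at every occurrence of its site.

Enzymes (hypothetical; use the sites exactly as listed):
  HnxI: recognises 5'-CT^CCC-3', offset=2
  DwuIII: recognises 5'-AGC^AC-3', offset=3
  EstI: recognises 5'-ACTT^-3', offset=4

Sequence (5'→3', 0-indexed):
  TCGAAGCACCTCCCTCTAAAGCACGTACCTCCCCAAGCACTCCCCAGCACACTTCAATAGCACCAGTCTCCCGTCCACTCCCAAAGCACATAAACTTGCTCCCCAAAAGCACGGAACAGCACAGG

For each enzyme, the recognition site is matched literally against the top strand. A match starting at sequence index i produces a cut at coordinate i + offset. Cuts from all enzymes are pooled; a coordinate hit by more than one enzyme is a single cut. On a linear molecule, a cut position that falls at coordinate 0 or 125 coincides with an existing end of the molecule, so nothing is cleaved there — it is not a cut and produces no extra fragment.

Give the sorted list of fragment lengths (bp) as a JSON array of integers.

[3,3,4,5,6,7,7,7,8,8,8,8,10,10,10,10,11]

Per-enzyme occurrences:
  HnxI (CTCCC, off=2): starts [9, 28, 39, 67, 77, 98] → cuts [11, 30, 41, 69, 79, 100]
  DwuIII (AGCAC, off=3): starts [4, 19, 35, 45, 58, 84, 107, 117] → cuts [7, 22, 38, 48, 61, 87, 110, 120]
  EstI (ACTT, off=4): starts [50, 93] → cuts [54, 97]

All cut coordinates (distinct, sorted): [7, 11, 22, 30, 38, 41, 48, 54, 61, 69, 79, 87, 97, 100, 110, 120]

Fragments:
  [0,7): 7 bp
  [7,11): 4 bp
  [11,22): 11 bp
  [22,30): 8 bp
  [30,38): 8 bp
  [38,41): 3 bp
  [41,48): 7 bp
  [48,54): 6 bp
  [54,61): 7 bp
  [61,69): 8 bp
  [69,79): 10 bp
  [79,87): 8 bp
  [87,97): 10 bp
  [97,100): 3 bp
  [100,110): 10 bp
  [110,120): 10 bp
  [120,125): 5 bp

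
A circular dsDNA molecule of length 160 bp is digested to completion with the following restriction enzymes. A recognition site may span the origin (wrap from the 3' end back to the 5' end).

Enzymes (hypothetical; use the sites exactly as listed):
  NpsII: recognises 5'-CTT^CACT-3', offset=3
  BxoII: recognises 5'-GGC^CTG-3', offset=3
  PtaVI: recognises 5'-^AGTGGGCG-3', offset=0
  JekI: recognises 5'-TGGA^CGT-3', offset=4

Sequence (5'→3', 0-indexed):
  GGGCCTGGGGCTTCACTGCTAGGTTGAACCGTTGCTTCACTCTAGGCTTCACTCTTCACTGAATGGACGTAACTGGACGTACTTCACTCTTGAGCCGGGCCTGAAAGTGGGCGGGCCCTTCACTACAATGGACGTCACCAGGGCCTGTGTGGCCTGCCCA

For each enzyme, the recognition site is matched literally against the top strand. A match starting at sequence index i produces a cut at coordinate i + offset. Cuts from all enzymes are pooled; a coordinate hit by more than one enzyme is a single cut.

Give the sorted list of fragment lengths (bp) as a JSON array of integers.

[5,7,7,9,9,10,11,11,12,12,12,15,16,24]

Per-enzyme occurrences:
  NpsII CTTCACT/3: at [10, 34, 46, 53, 81, 117] ⇒ [13, 37, 49, 56, 84, 120]
  BxoII GGCCTG/3: at [1, 97, 141, 150] ⇒ [4, 100, 144, 153]
  PtaVI AGTGGGCG/0: at [105] ⇒ [105]
  JekI TGGACGT/4: at [63, 73, 128] ⇒ [67, 77, 132]

Pooled cuts: [4, 13, 37, 49, 56, 67, 77, 84, 100, 105, 120, 132, 144, 153]

Fragments:
  4→13: 9 bp
  13→37: 24 bp
  37→49: 12 bp
  49→56: 7 bp
  56→67: 11 bp
  67→77: 10 bp
  77→84: 7 bp
  84→100: 16 bp
  100→105: 5 bp
  105→120: 15 bp
  120→132: 12 bp
  132→144: 12 bp
  144→153: 9 bp
  153→4 (wrap): 160-153+4 = 11 bp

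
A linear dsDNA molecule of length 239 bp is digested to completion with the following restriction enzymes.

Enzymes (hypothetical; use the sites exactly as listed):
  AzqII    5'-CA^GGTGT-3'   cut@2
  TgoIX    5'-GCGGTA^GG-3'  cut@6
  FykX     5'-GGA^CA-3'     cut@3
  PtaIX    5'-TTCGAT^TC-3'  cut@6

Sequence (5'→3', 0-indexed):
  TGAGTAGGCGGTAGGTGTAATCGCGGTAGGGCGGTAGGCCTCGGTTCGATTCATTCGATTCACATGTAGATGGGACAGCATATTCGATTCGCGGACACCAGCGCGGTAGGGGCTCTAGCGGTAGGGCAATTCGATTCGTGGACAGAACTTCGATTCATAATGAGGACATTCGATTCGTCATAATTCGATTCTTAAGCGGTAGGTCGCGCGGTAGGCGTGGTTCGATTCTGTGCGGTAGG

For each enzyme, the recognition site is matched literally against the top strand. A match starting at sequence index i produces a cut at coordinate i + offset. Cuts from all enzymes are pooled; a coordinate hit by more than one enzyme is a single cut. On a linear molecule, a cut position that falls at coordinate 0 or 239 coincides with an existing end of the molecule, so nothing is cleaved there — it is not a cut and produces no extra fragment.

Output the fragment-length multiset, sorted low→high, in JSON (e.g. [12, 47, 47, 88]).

Per-enzyme occurrences:
  AzqII (CAGGTGT, off=2): no sites
  TgoIX GCGGTAGG/6: at [7, 22, 30, 102, 117, 195, 207, 231] ⇒ [13, 28, 36, 108, 123, 201, 213, 237]
  FykX GGACA/3: at [72, 92, 139, 163] ⇒ [75, 95, 142, 166]
  PtaIX TTCGATTC/6: at [44, 53, 82, 129, 148, 168, 183, 220] ⇒ [50, 59, 88, 135, 154, 174, 189, 226]

All cut coordinates (distinct, sorted): [13, 28, 36, 50, 59, 75, 88, 95, 108, 123, 135, 142, 154, 166, 174, 189, 201, 213, 226, 237]

Fragments:
  [0,13): 13 bp
  [13,28): 15 bp
  [28,36): 8 bp
  [36,50): 14 bp
  [50,59): 9 bp
  [59,75): 16 bp
  [75,88): 13 bp
  [88,95): 7 bp
  [95,108): 13 bp
  [108,123): 15 bp
  [123,135): 12 bp
  [135,142): 7 bp
  [142,154): 12 bp
  [154,166): 12 bp
  [166,174): 8 bp
  [174,189): 15 bp
  [189,201): 12 bp
  [201,213): 12 bp
  [213,226): 13 bp
  [226,237): 11 bp
  [237,239): 2 bp

[2,7,7,8,8,9,11,12,12,12,12,12,13,13,13,13,14,15,15,15,16]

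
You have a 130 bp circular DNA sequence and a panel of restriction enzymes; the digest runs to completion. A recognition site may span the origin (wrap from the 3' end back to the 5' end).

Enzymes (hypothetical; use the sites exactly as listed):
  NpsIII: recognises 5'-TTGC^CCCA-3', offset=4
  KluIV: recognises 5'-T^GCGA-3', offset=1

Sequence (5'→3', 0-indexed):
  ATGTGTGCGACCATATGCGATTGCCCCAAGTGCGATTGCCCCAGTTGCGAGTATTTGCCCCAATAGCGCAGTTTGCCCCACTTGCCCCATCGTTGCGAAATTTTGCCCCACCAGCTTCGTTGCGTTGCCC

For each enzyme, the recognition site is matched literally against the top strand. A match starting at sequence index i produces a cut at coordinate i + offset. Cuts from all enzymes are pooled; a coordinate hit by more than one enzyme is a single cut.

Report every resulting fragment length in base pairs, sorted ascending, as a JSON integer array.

Scan for sites:
  NpsIII TTGCCCCA/4: at [20, 35, 54, 72, 81, 102] ⇒ [24, 39, 58, 76, 85, 106]
  KluIV TGCGA/1: at [5, 15, 30, 45, 93] ⇒ [6, 16, 31, 46, 94]

Pooled cuts: [6, 16, 24, 31, 39, 46, 58, 76, 85, 94, 106]

Fragment lengths:
  6→16: 10 bp
  16→24: 8 bp
  24→31: 7 bp
  31→39: 8 bp
  39→46: 7 bp
  46→58: 12 bp
  58→76: 18 bp
  76→85: 9 bp
  85→94: 9 bp
  94→106: 12 bp
  106→6 (wrap): 130-106+6 = 30 bp

[7,7,8,8,9,9,10,12,12,18,30]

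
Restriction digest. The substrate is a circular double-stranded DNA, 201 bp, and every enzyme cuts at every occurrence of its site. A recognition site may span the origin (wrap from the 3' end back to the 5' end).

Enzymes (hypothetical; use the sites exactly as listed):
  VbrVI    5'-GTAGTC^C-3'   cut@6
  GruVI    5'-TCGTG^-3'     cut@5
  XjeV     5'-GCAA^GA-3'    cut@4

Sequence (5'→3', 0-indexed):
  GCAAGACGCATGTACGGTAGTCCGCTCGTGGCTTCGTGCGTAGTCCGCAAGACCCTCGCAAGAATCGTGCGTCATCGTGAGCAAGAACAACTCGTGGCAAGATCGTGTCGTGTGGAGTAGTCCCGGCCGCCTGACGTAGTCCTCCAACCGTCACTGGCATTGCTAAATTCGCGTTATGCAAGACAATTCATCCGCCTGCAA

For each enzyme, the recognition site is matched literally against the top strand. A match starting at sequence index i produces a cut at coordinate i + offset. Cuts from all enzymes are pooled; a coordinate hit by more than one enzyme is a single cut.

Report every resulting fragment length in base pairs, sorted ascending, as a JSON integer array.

Site scan:
  VbrVI (GTAGTCC, off=6): starts [16, 39, 116, 135] → cuts [22, 45, 122, 141]
  GruVI (TCGTG, off=5): starts [25, 33, 64, 74, 91, 102, 107] → cuts [30, 38, 69, 79, 96, 107, 112]
  XjeV (GCAAGA, off=4): starts [0, 46, 57, 80, 96, 177] → cuts [4, 50, 61, 84, 100, 181]

Pooled cuts: [4, 22, 30, 38, 45, 50, 61, 69, 79, 84, 96, 100, 107, 112, 122, 141, 181]

Fragment lengths:
  4→22: 18 bp
  22→30: 8 bp
  30→38: 8 bp
  38→45: 7 bp
  45→50: 5 bp
  50→61: 11 bp
  61→69: 8 bp
  69→79: 10 bp
  79→84: 5 bp
  84→96: 12 bp
  96→100: 4 bp
  100→107: 7 bp
  107→112: 5 bp
  112→122: 10 bp
  122→141: 19 bp
  141→181: 40 bp
  181→4 (wrap): 201-181+4 = 24 bp

[4,5,5,5,7,7,8,8,8,10,10,11,12,18,19,24,40]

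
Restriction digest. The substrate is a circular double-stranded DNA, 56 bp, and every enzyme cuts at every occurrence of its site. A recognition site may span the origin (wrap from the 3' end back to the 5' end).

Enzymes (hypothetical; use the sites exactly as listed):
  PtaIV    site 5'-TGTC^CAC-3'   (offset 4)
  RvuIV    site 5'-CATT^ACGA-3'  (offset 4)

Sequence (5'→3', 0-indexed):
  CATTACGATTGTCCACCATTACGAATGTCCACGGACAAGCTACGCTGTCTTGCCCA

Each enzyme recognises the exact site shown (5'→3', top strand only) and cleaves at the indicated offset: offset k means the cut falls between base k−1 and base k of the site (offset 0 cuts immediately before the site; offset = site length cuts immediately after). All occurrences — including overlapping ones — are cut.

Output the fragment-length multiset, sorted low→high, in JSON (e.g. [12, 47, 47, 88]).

[7,9,9,31]

Site scan:
  PtaIV (TGTCCAC, off=4): starts [9, 25] → cuts [13, 29]
  RvuIV (CATTACGA, off=4): starts [0, 16] → cuts [4, 20]

All cut coordinates (distinct, sorted): [4, 13, 20, 29]

Fragments:
  4→13: 9 bp
  13→20: 7 bp
  20→29: 9 bp
  29→4 (wrap): 56-29+4 = 31 bp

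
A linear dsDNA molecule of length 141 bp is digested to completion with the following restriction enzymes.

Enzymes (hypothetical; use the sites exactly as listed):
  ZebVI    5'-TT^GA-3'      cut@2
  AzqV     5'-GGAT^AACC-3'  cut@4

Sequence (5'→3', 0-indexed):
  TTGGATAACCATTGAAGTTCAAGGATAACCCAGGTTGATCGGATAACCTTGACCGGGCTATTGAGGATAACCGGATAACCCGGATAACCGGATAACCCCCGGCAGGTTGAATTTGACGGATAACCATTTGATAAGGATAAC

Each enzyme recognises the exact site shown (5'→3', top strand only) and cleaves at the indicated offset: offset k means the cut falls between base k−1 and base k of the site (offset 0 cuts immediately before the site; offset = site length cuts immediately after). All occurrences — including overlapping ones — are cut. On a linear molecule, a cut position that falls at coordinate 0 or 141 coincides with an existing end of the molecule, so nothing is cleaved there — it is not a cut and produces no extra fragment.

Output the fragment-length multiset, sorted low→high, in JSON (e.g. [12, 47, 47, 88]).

[6,6,6,6,7,7,8,8,8,8,9,10,12,12,13,15]

Site scan:
  ZebVI (TTGA, off=2): starts [11, 34, 48, 60, 106, 112, 127] → cuts [13, 36, 50, 62, 108, 114, 129]
  AzqV (GGATAACC, off=4): starts [2, 22, 40, 64, 72, 81, 89, 117] → cuts [6, 26, 44, 68, 76, 85, 93, 121]

Pooled cuts: [6, 13, 26, 36, 44, 50, 62, 68, 76, 85, 93, 108, 114, 121, 129]

Fragment lengths:
  [0,6): 6 bp
  [6,13): 7 bp
  [13,26): 13 bp
  [26,36): 10 bp
  [36,44): 8 bp
  [44,50): 6 bp
  [50,62): 12 bp
  [62,68): 6 bp
  [68,76): 8 bp
  [76,85): 9 bp
  [85,93): 8 bp
  [93,108): 15 bp
  [108,114): 6 bp
  [114,121): 7 bp
  [121,129): 8 bp
  [129,141): 12 bp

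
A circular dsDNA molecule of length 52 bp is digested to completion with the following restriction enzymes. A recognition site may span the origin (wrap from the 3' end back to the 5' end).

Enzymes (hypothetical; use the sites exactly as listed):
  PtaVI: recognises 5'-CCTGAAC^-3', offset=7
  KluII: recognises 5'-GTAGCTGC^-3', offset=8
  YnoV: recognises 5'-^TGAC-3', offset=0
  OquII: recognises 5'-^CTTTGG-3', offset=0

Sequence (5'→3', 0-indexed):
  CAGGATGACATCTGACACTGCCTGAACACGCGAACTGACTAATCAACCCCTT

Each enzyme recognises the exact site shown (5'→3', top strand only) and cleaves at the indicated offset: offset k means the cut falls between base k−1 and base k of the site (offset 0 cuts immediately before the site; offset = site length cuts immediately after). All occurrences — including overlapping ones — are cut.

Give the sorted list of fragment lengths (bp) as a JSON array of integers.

[7,8,15,22]

Scan for sites:
  PtaVI (CCTGAAC, off=7): starts [20] → cuts [27]
  KluII (GTAGCTGC, off=8): no sites
  YnoV (TGAC, off=0): starts [5, 12, 35] → cuts [5, 12, 35]
  OquII (CTTTGG, off=0): no sites

All cut coordinates (distinct, sorted): [5, 12, 27, 35]

Fragment lengths:
  5→12: 7 bp
  12→27: 15 bp
  27→35: 8 bp
  35→5 (wrap): 52-35+5 = 22 bp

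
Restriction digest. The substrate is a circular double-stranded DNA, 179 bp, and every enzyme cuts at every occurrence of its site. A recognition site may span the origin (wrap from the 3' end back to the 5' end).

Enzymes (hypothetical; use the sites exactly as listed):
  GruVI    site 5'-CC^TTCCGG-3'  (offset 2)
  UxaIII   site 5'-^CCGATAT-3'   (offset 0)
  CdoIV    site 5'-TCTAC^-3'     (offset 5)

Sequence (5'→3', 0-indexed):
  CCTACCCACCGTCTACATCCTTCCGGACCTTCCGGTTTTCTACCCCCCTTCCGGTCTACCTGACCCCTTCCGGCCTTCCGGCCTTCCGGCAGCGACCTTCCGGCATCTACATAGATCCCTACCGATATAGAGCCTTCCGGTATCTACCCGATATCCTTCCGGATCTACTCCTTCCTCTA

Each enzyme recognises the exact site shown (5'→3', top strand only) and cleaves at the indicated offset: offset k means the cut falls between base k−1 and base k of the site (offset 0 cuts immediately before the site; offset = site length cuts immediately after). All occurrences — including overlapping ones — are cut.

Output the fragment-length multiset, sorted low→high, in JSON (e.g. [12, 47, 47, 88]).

[4,5,8,8,8,9,9,11,11,12,12,13,13,13,14,14,15]

Site scan:
  GruVI CCTTCCGG/2: at [18, 27, 46, 65, 73, 81, 95, 132, 154] ⇒ [20, 29, 48, 67, 75, 83, 97, 134, 156]
  UxaIII CCGATAT/0: at [121, 147] ⇒ [121, 147]
  CdoIV TCTAC/5: at [11, 38, 54, 105, 142, 163, 175] ⇒ [1, 16, 43, 59, 110, 147, 168]

Pooled cuts: [1, 16, 20, 29, 43, 48, 59, 67, 75, 83, 97, 110, 121, 134, 147, 156, 168]

Fragment lengths:
  1→16: 15 bp
  16→20: 4 bp
  20→29: 9 bp
  29→43: 14 bp
  43→48: 5 bp
  48→59: 11 bp
  59→67: 8 bp
  67→75: 8 bp
  75→83: 8 bp
  83→97: 14 bp
  97→110: 13 bp
  110→121: 11 bp
  121→134: 13 bp
  134→147: 13 bp
  147→156: 9 bp
  156→168: 12 bp
  168→1 (wrap): 179-168+1 = 12 bp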